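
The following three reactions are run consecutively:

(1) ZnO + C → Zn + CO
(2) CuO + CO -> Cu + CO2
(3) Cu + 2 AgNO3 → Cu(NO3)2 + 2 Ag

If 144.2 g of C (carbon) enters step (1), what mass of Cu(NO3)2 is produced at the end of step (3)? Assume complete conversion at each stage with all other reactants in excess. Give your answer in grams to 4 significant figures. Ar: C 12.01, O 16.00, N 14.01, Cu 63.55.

M(C) = 12.01 g/mol.
M(Cu(NO3)2) = 63.55 + 2(14.01) + 6(16.00) = 187.57 g/mol.
n(C) = 144.2 / 12.01 = 12.007 mol.
Reaction (1): C→CO ratio 1:1 ⇒ n(CO) = 12.007 mol.
Reaction (2): CO→Cu ratio 1:1 ⇒ n(Cu) = 12.007 mol.
Reaction (3): Cu→Cu(NO3)2 ratio 1:1 ⇒ n(Cu(NO3)2) = 12.007 mol.
Mass of Cu(NO3)2 = 12.007 × 187.57 = 2252.1 g.

2252 g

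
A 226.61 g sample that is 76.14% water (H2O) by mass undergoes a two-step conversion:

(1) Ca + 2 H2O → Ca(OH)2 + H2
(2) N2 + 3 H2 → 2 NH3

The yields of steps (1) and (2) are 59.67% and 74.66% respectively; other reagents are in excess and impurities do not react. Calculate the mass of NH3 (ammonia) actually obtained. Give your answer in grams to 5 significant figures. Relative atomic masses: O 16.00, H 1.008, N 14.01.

24.226 g

Pure H2O = 226.61 × 0.7614 = 172.541 g.
M(H2O) = 2(1.008) + 16.00 = 18.016 g/mol.
M(NH3) = 14.01 + 3(1.008) = 17.034 g/mol.
n(H2O) = 172.541 / 18.016 = 9.57709 mol.
Step 1 (H2O:H2 = 2:1): theoretical n(H2) = 4.78855 mol; at 59.67% yield, n(H2) = 2.85732 mol.
Step 2 (H2:NH3 = 3:2): theoretical n(NH3) = 1.90488 mol, so theoretical mass = 1.90488 × 17.034 = 32.4478 g.
At 74.66% yield, actual mass of NH3 = 32.4478 × 0.7466 = 24.2255 g.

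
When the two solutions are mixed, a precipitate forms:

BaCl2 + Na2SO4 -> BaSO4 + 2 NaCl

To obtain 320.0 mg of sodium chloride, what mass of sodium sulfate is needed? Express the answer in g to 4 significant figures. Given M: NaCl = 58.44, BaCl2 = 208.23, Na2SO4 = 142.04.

0.3889 g

Convert: 320.0 mg = 0.32000 g.
n(NaCl) = 0.32000 g / 58.44 g/mol = 0.0054757 mol.
From the equation the NaCl:Na2SO4 mole ratio is 2:1, so n(Na2SO4) = 0.0054757 × 1/2 = 0.0027379 mol.
Mass of Na2SO4 = 0.0027379 mol × 142.04 g/mol = 0.38888 g.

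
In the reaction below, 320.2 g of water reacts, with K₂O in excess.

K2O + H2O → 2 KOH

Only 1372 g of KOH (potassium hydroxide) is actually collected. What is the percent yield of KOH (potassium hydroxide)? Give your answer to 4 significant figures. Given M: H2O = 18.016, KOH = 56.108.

n(H2O) = 320.20 g / 18.016 g/mol = 17.773 mol.
From the equation the H2O:KOH mole ratio is 1:2, so n(KOH) = 17.773 × 2/1 = 35.546 mol.
Mass of KOH = 35.546 mol × 56.108 g/mol = 1994.4 g.
This is the theoretical yield. Percent yield = 1372 g / 1994.4 g × 100% = 68.792%.

68.79 %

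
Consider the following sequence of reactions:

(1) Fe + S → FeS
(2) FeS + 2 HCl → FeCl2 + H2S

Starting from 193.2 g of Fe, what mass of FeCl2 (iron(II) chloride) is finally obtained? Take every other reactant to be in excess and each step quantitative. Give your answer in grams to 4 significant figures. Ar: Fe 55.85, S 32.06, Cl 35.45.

M(Fe) = 55.85 g/mol.
M(FeCl2) = 55.85 + 2(35.45) = 126.75 g/mol.
n(Fe) = 193.20 / 55.85 = 3.4593 mol.
Step 1 gives a 1:1 ratio of Fe to FeS, so n(FeS) = 3.4593 mol.
In step 2 the FeS:FeCl2 ratio is 1:1, so n(FeCl2) = 3.4593 mol.
Mass of FeCl2 = 3.4593 × 126.75 = 438.46 g.

438.5 g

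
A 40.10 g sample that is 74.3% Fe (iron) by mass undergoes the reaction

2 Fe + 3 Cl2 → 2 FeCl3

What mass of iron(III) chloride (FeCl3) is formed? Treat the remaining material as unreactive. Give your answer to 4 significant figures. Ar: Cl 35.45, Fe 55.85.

Mass of pure Fe = 40.10 g × 0.743 = 29.794 g.
M(Fe) = 55.85 g/mol.
M(FeCl3) = 55.85 + 3(35.45) = 162.20 g/mol.
n(Fe) = 29.794 g / 55.85 g/mol = 0.53347 mol.
From the equation the Fe:FeCl3 mole ratio is 2:2, so n(FeCl3) = 0.53347 × 2/2 = 0.53347 mol.
Mass of FeCl3 = 0.53347 mol × 162.20 g/mol = 86.529 g.

86.53 g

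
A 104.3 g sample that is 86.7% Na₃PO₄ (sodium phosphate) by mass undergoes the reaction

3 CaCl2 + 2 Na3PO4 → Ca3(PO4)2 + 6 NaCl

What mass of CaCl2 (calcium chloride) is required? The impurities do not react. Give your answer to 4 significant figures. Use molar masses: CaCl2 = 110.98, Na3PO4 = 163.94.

Mass of pure Na3PO4 = 104.3 g × 0.867 = 90.428 g.
n(Na3PO4) = 90.428 g / 163.94 g/mol = 0.55159 mol.
From the equation the Na3PO4:CaCl2 mole ratio is 2:3, so n(CaCl2) = 0.55159 × 3/2 = 0.82739 mol.
Mass of CaCl2 = 0.82739 mol × 110.98 g/mol = 91.824 g.

91.82 g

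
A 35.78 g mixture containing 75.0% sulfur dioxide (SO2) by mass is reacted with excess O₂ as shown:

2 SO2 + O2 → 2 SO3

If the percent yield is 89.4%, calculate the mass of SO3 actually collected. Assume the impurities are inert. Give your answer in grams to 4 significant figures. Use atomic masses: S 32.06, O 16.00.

Pure SO2 available = 35.78 g × 0.750 = 26.835 g.
M(SO2) = 32.06 + 2(16.00) = 64.06 g/mol.
M(SO3) = 32.06 + 3(16.00) = 80.06 g/mol.
n(SO2) = 26.835 g / 64.06 g/mol = 0.41890 mol.
From the equation the SO2:SO3 mole ratio is 2:2, so n(SO3) = 0.41890 × 2/2 = 0.41890 mol.
Mass of SO3 = 0.41890 mol × 80.06 g/mol = 33.537 g.
Actual mass collected = 33.537 g × 0.894 = 29.982 g.

29.98 g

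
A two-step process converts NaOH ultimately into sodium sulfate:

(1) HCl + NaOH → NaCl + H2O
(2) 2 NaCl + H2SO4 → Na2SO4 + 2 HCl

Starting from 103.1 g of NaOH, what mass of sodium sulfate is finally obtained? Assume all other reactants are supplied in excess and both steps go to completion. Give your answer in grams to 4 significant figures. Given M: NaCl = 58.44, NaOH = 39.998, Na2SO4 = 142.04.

183.1 g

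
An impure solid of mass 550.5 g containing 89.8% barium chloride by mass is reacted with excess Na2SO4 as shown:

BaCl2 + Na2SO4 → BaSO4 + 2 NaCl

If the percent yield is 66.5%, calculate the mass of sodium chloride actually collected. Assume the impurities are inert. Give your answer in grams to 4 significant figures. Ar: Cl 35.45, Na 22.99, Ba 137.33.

184.5 g

Pure BaCl2 available = 550.5 g × 0.898 = 494.35 g.
M(BaCl2) = 137.33 + 2(35.45) = 208.23 g/mol.
M(NaCl) = 22.99 + 35.45 = 58.44 g/mol.
n(BaCl2) = 494.35 g / 208.23 g/mol = 2.3741 mol.
From the equation the BaCl2:NaCl mole ratio is 1:2, so n(NaCl) = 2.3741 × 2/1 = 4.7481 mol.
Mass of NaCl = 4.7481 mol × 58.44 g/mol = 277.48 g.
Actual mass collected = 277.48 g × 0.665 = 184.52 g.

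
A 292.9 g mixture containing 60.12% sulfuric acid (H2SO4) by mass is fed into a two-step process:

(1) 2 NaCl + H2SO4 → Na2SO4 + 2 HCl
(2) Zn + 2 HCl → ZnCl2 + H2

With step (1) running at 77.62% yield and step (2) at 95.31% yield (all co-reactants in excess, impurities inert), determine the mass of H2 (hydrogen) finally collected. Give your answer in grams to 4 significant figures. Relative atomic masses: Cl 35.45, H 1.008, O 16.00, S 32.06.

Pure H2SO4 = 292.9 × 0.6012 = 176.09 g.
M(H2SO4) = 2(1.008) + 32.06 + 4(16.00) = 98.076 g/mol.
M(H2) = 2(1.008) = 2.016 g/mol.
n(H2SO4) = 176.09 / 98.076 = 1.7955 mol.
Step 1 (H2SO4:HCl = 1:2): theoretical n(HCl) = 3.5909 mol; at 77.62% yield, n(HCl) = 2.7873 mol.
Step 2 (HCl:H2 = 2:1): theoretical n(H2) = 1.3936 mol, so theoretical mass = 1.3936 × 2.016 = 2.8096 g.
At 95.31% yield, actual mass of H2 = 2.8096 × 0.9531 = 2.6778 g.

2.678 g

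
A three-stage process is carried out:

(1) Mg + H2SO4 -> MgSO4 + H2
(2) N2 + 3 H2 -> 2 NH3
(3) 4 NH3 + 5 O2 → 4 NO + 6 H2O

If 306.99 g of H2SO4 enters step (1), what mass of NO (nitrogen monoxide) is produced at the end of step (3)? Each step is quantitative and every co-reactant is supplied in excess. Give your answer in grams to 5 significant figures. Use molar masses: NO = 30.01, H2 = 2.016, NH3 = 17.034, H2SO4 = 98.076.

n(H2SO4) = 306.99 / 98.076 = 3.13012 mol.
Reaction (1): H2SO4→H2 ratio 1:1 ⇒ n(H2) = 3.13012 mol.
Reaction (2): H2→NH3 ratio 3:2 ⇒ n(NH3) = 2.08675 mol.
Reaction (3): NH3→NO ratio 4:4 ⇒ n(NO) = 2.08675 mol.
Mass of NO = 2.08675 × 30.01 = 62.6233 g.

62.623 g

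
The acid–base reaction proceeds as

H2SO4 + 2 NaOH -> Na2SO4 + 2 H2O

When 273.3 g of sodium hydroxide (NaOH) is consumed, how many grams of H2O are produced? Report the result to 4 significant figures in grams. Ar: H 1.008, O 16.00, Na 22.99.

M(NaOH) = 22.99 + 16.00 + 1.008 = 39.998 g/mol.
M(H2O) = 2(1.008) + 16.00 = 18.016 g/mol.
n(NaOH) = 273.30 g / 39.998 g/mol = 6.8328 mol.
From the equation the NaOH:H2O mole ratio is 2:2, so n(H2O) = 6.8328 × 2/2 = 6.8328 mol.
Mass of H2O = 6.8328 mol × 18.016 g/mol = 123.10 g.

123.1 g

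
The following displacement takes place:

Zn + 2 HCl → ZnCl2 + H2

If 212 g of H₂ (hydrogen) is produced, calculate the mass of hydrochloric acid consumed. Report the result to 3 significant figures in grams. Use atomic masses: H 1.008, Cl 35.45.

M(H2) = 2(1.008) = 2.016 g/mol.
M(HCl) = 1.008 + 35.45 = 36.458 g/mol.
n(H2) = 212.0 g / 2.016 g/mol = 105.2 mol.
From the equation the H2:HCl mole ratio is 1:2, so n(HCl) = 105.2 × 2/1 = 210.3 mol.
Mass of HCl = 210.3 mol × 36.458 g/mol = 7668 g.

7670 g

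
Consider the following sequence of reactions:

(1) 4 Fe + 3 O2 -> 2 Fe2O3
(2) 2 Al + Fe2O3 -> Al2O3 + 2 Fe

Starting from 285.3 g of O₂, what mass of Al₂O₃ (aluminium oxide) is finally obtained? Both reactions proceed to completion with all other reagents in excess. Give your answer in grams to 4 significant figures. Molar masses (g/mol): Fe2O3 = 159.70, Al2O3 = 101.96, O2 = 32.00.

n(O2) = 285.30 / 32.00 = 8.9156 mol.
Step 1 gives a 3:2 ratio of O2 to Fe2O3, so n(Fe2O3) = 5.9438 mol.
In step 2 the Fe2O3:Al2O3 ratio is 1:1, so n(Al2O3) = 5.9438 mol.
Mass of Al2O3 = 5.9438 × 101.96 = 606.02 g.

606.0 g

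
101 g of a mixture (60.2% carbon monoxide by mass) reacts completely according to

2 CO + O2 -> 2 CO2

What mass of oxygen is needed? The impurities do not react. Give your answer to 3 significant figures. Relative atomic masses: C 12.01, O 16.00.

34.7 g

Mass of pure CO = 101 g × 0.602 = 60.80 g.
M(CO) = 12.01 + 16.00 = 28.01 g/mol.
M(O2) = 2(16.00) = 32.00 g/mol.
n(CO) = 60.80 g / 28.01 g/mol = 2.171 mol.
From the equation the CO:O2 mole ratio is 2:1, so n(O2) = 2.171 × 1/2 = 1.085 mol.
Mass of O2 = 1.085 mol × 32.00 g/mol = 34.73 g.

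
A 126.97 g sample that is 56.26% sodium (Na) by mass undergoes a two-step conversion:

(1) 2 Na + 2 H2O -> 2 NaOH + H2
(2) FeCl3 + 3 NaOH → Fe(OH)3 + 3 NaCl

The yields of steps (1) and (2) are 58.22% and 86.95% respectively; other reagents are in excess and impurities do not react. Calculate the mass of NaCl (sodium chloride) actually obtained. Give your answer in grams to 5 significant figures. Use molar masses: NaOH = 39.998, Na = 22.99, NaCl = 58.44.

Pure Na = 126.97 × 0.5626 = 71.4333 g.
n(Na) = 71.4333 / 22.99 = 3.10715 mol.
Step 1 (Na:NaOH = 2:2): theoretical n(NaOH) = 3.10715 mol; at 58.22% yield, n(NaOH) = 1.80898 mol.
Step 2 (NaOH:NaCl = 3:3): theoretical n(NaCl) = 1.80898 mol, so theoretical mass = 1.80898 × 58.44 = 105.717 g.
At 86.95% yield, actual mass of NaCl = 105.717 × 0.8695 = 91.9208 g.

91.921 g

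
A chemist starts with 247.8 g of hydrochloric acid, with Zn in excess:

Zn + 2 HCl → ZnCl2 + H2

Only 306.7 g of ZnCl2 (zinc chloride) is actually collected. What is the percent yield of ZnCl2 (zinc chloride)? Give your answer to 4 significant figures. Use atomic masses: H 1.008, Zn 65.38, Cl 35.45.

66.22 %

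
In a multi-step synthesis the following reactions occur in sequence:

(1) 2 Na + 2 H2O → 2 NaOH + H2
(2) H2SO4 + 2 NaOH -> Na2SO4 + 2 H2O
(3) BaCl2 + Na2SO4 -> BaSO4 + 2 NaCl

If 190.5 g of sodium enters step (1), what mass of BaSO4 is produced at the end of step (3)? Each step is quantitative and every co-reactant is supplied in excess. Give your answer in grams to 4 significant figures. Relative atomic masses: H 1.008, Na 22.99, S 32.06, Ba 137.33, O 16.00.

M(Na) = 22.99 g/mol.
M(BaSO4) = 137.33 + 32.06 + 4(16.00) = 233.39 g/mol.
n(Na) = 190.5 / 22.99 = 8.2862 mol.
Reaction (1): Na→NaOH ratio 2:2 ⇒ n(NaOH) = 8.2862 mol.
Reaction (2): NaOH→Na2SO4 ratio 2:1 ⇒ n(Na2SO4) = 4.1431 mol.
Reaction (3): Na2SO4→BaSO4 ratio 1:1 ⇒ n(BaSO4) = 4.1431 mol.
Mass of BaSO4 = 4.1431 × 233.39 = 966.96 g.

967.0 g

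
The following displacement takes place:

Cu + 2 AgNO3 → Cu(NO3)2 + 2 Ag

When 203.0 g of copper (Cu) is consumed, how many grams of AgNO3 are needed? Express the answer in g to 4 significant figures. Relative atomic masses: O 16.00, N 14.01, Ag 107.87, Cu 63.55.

M(Cu) = 63.55 g/mol.
M(AgNO3) = 107.87 + 14.01 + 3(16.00) = 169.88 g/mol.
n(Cu) = 203.00 g / 63.55 g/mol = 3.1943 mol.
From the equation the Cu:AgNO3 mole ratio is 1:2, so n(AgNO3) = 3.1943 × 2/1 = 6.3887 mol.
Mass of AgNO3 = 6.3887 mol × 169.88 g/mol = 1085.3 g.

1085 g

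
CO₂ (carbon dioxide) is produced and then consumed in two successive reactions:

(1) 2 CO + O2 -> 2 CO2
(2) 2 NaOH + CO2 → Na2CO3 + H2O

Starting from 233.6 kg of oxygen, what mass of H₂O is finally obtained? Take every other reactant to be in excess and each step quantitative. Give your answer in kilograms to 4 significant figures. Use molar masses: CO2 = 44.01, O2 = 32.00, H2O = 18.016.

233.6 kg = 233600 g.
n(O2) = 233600 / 32.00 = 7300.0 mol.
Step 1 gives a 1:2 ratio of O2 to CO2, so n(CO2) = 14600 mol.
In step 2 the CO2:H2O ratio is 1:1, so n(H2O) = 14600 mol.
Mass of H2O = 14600 × 18.016 = 263030 g = 263.0 kg.

263.0 kg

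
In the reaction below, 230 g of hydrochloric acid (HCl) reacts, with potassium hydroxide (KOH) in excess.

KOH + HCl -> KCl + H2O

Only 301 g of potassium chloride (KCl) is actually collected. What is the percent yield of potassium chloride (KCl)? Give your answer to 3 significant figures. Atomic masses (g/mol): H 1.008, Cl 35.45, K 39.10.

64.0 %

M(HCl) = 1.008 + 35.45 = 36.458 g/mol.
M(KCl) = 39.10 + 35.45 = 74.55 g/mol.
n(HCl) = 230.0 g / 36.458 g/mol = 6.309 mol.
From the equation the HCl:KCl mole ratio is 1:1, so n(KCl) = 6.309 × 1/1 = 6.309 mol.
Mass of KCl = 6.309 mol × 74.55 g/mol = 470.3 g.
This is the theoretical yield. Percent yield = 301 g / 470.3 g × 100% = 64.00%.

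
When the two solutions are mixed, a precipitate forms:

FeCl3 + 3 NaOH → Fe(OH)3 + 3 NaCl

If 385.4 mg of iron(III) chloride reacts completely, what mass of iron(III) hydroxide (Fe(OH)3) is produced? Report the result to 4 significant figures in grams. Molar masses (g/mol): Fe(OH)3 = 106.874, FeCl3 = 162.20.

0.2539 g

Convert: 385.4 mg = 0.38540 g.
n(FeCl3) = 0.38540 g / 162.20 g/mol = 0.0023761 mol.
From the equation the FeCl3:Fe(OH)3 mole ratio is 1:1, so n(Fe(OH)3) = 0.0023761 × 1/1 = 0.0023761 mol.
Mass of Fe(OH)3 = 0.0023761 mol × 106.874 g/mol = 0.25394 g.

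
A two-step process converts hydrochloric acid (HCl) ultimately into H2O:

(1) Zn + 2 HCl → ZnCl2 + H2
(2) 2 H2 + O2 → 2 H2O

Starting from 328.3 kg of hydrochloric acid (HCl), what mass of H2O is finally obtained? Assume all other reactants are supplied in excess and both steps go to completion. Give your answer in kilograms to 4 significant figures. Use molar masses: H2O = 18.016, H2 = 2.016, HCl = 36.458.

328.3 kg = 328300 g.
n(HCl) = 328300 / 36.458 = 9004.9 mol.
Step 1 gives a 2:1 ratio of HCl to H2, so n(H2) = 4502.4 mol.
In step 2 the H2:H2O ratio is 2:2, so n(H2O) = 4502.4 mol.
Mass of H2O = 4502.4 × 18.016 = 81116 g = 81.12 kg.

81.12 kg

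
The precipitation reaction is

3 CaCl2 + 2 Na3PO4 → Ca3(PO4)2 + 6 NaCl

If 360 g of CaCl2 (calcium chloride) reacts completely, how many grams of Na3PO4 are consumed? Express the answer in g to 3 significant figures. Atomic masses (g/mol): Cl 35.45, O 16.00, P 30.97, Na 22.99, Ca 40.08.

355 g

M(CaCl2) = 40.08 + 2(35.45) = 110.98 g/mol.
M(Na3PO4) = 3(22.99) + 30.97 + 4(16.00) = 163.94 g/mol.
n(CaCl2) = 360.0 g / 110.98 g/mol = 3.244 mol.
From the equation the CaCl2:Na3PO4 mole ratio is 3:2, so n(Na3PO4) = 3.244 × 2/3 = 2.163 mol.
Mass of Na3PO4 = 2.163 mol × 163.94 g/mol = 354.5 g.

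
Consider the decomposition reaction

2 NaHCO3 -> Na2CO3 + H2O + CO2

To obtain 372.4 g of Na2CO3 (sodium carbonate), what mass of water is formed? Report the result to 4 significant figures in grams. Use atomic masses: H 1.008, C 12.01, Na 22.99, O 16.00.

M(Na2CO3) = 2(22.99) + 12.01 + 3(16.00) = 105.99 g/mol.
M(H2O) = 2(1.008) + 16.00 = 18.016 g/mol.
n(Na2CO3) = 372.40 g / 105.99 g/mol = 3.5135 mol.
From the equation the Na2CO3:H2O mole ratio is 1:1, so n(H2O) = 3.5135 × 1/1 = 3.5135 mol.
Mass of H2O = 3.5135 mol × 18.016 g/mol = 63.300 g.

63.30 g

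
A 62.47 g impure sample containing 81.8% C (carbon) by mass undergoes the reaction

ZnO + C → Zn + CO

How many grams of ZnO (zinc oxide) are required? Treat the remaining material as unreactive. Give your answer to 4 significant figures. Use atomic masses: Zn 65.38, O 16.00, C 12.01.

Mass of pure C = 62.47 g × 0.818 = 51.100 g.
M(C) = 12.01 g/mol.
M(ZnO) = 65.38 + 16.00 = 81.38 g/mol.
n(C) = 51.100 g / 12.01 g/mol = 4.2548 mol.
From the equation the C:ZnO mole ratio is 1:1, so n(ZnO) = 4.2548 × 1/1 = 4.2548 mol.
Mass of ZnO = 4.2548 mol × 81.38 g/mol = 346.26 g.

346.3 g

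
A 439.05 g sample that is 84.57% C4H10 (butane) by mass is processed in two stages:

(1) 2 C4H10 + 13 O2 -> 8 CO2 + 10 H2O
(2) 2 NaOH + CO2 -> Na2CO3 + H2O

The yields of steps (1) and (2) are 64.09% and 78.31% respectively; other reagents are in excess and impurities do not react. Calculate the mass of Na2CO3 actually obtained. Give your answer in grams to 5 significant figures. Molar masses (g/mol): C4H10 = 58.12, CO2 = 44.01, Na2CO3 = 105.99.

1359.4 g

Pure C4H10 = 439.05 × 0.8457 = 371.305 g.
n(C4H10) = 371.305 / 58.12 = 6.38859 mol.
Step 1 (C4H10:CO2 = 2:8): theoretical n(CO2) = 25.5543 mol; at 64.09% yield, n(CO2) = 16.3778 mol.
Step 2 (CO2:Na2CO3 = 1:1): theoretical n(Na2CO3) = 16.3778 mol, so theoretical mass = 16.3778 × 105.99 = 1735.88 g.
At 78.31% yield, actual mass of Na2CO3 = 1735.88 × 0.7831 = 1359.37 g.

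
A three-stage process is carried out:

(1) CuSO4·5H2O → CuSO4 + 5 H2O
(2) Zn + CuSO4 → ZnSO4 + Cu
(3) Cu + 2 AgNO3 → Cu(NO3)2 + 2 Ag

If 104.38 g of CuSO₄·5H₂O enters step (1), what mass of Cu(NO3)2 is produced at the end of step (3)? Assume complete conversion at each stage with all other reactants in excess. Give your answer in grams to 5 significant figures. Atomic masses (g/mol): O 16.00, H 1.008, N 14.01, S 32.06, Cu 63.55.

78.411 g

M(CuSO4·5H2O) = 63.55 + 32.06 + 9(16.00) + 10(1.008) = 249.69 g/mol.
M(Cu(NO3)2) = 63.55 + 2(14.01) + 6(16.00) = 187.57 g/mol.
n(CuSO4·5H2O) = 104.38 / 249.69 = 0.418038 mol.
Reaction (1): CuSO4·5H2O→CuSO4 ratio 1:1 ⇒ n(CuSO4) = 0.418038 mol.
Reaction (2): CuSO4→Cu ratio 1:1 ⇒ n(Cu) = 0.418038 mol.
Reaction (3): Cu→Cu(NO3)2 ratio 1:1 ⇒ n(Cu(NO3)2) = 0.418038 mol.
Mass of Cu(NO3)2 = 0.418038 × 187.57 = 78.4115 g.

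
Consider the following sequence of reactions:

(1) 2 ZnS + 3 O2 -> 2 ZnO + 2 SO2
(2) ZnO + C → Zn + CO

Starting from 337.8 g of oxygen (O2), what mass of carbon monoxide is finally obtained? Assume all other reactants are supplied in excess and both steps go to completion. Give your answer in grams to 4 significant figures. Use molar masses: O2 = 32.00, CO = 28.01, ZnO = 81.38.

197.1 g

n(O2) = 337.80 / 32.00 = 10.556 mol.
Step 1 gives a 3:2 ratio of O2 to ZnO, so n(ZnO) = 7.0375 mol.
In step 2 the ZnO:CO ratio is 1:1, so n(CO) = 7.0375 mol.
Mass of CO = 7.0375 × 28.01 = 197.12 g.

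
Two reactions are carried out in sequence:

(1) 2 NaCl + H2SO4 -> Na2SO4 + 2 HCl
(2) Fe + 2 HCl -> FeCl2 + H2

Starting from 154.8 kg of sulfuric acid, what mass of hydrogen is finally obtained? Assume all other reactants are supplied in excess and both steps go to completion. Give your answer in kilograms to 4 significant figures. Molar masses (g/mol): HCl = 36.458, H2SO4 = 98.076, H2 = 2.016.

154.8 kg = 154800 g.
n(H2SO4) = 154800 / 98.076 = 1578.4 mol.
Step 1 gives a 1:2 ratio of H2SO4 to HCl, so n(HCl) = 3156.7 mol.
In step 2 the HCl:H2 ratio is 2:1, so n(H2) = 1578.4 mol.
Mass of H2 = 1578.4 × 2.016 = 3182.0 g = 3.182 kg.

3.182 kg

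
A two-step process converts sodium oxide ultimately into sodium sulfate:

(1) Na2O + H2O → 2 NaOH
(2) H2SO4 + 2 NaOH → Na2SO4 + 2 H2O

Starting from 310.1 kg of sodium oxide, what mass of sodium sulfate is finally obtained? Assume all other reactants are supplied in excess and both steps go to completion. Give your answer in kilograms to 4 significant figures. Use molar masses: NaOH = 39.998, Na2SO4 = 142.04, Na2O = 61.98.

710.7 kg

310.1 kg = 310100 g.
n(Na2O) = 310100 / 61.98 = 5003.2 mol.
Step 1 gives a 1:2 ratio of Na2O to NaOH, so n(NaOH) = 10006 mol.
In step 2 the NaOH:Na2SO4 ratio is 2:1, so n(Na2SO4) = 5003.2 mol.
Mass of Na2SO4 = 5003.2 × 142.04 = 710660 g = 710.7 kg.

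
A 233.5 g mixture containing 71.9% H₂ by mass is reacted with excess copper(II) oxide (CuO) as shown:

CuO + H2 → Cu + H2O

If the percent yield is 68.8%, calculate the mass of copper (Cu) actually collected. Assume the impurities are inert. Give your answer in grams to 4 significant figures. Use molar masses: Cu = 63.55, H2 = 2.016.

3641 g

Pure H2 available = 233.5 g × 0.719 = 167.89 g.
n(H2) = 167.89 g / 2.016 g/mol = 83.277 mol.
From the equation the H2:Cu mole ratio is 1:1, so n(Cu) = 83.277 × 1/1 = 83.277 mol.
Mass of Cu = 83.277 mol × 63.55 g/mol = 5292.3 g.
Actual mass collected = 5292.3 g × 0.688 = 3641.1 g.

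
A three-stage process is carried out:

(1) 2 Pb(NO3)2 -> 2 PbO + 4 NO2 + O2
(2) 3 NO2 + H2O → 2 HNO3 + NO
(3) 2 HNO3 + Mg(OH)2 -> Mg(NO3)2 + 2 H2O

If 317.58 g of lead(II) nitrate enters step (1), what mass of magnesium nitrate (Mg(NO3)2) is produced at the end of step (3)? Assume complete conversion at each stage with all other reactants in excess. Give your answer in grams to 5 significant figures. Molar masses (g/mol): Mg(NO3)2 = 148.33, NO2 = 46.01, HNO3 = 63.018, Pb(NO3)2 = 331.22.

n(Pb(NO3)2) = 317.58 / 331.22 = 0.958819 mol.
Reaction (1): Pb(NO3)2→NO2 ratio 2:4 ⇒ n(NO2) = 1.91764 mol.
Reaction (2): NO2→HNO3 ratio 3:2 ⇒ n(HNO3) = 1.27843 mol.
Reaction (3): HNO3→Mg(NO3)2 ratio 2:1 ⇒ n(Mg(NO3)2) = 0.639213 mol.
Mass of Mg(NO3)2 = 0.639213 × 148.33 = 94.8144 g.

94.814 g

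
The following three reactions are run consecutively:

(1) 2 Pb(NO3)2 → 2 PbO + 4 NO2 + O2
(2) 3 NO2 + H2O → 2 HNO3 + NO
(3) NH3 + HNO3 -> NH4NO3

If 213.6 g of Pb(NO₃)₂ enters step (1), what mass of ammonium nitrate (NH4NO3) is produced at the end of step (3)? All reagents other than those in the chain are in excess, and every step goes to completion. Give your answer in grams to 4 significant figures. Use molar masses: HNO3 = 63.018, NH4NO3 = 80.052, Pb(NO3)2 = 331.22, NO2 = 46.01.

68.83 g

n(Pb(NO3)2) = 213.6 / 331.22 = 0.64489 mol.
Reaction (1): Pb(NO3)2→NO2 ratio 2:4 ⇒ n(NO2) = 1.2898 mol.
Reaction (2): NO2→HNO3 ratio 3:2 ⇒ n(HNO3) = 0.85985 mol.
Reaction (3): HNO3→NH4NO3 ratio 1:1 ⇒ n(NH4NO3) = 0.85985 mol.
Mass of NH4NO3 = 0.85985 × 80.052 = 68.833 g.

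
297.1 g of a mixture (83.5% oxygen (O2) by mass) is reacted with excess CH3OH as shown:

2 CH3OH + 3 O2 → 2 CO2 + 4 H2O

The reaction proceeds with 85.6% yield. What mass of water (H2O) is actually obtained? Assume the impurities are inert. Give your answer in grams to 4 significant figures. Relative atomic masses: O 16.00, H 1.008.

159.4 g

Pure O2 available = 297.1 g × 0.835 = 248.08 g.
M(O2) = 2(16.00) = 32.00 g/mol.
M(H2O) = 2(1.008) + 16.00 = 18.016 g/mol.
n(O2) = 248.08 g / 32.00 g/mol = 7.7525 mol.
From the equation the O2:H2O mole ratio is 3:4, so n(H2O) = 7.7525 × 4/3 = 10.337 mol.
Mass of H2O = 10.337 mol × 18.016 g/mol = 186.22 g.
Actual mass collected = 186.22 g × 0.856 = 159.41 g.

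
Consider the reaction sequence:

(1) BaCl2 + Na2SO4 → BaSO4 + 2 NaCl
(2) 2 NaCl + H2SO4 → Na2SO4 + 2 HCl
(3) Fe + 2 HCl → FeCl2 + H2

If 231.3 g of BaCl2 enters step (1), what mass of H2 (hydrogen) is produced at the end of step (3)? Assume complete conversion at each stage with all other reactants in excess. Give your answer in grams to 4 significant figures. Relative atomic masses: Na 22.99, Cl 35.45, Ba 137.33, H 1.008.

2.239 g

M(BaCl2) = 137.33 + 2(35.45) = 208.23 g/mol.
M(H2) = 2(1.008) = 2.016 g/mol.
n(BaCl2) = 231.3 / 208.23 = 1.1108 mol.
Reaction (1): BaCl2→NaCl ratio 1:2 ⇒ n(NaCl) = 2.2216 mol.
Reaction (2): NaCl→HCl ratio 2:2 ⇒ n(HCl) = 2.2216 mol.
Reaction (3): HCl→H2 ratio 2:1 ⇒ n(H2) = 1.1108 mol.
Mass of H2 = 1.1108 × 2.016 = 2.2394 g.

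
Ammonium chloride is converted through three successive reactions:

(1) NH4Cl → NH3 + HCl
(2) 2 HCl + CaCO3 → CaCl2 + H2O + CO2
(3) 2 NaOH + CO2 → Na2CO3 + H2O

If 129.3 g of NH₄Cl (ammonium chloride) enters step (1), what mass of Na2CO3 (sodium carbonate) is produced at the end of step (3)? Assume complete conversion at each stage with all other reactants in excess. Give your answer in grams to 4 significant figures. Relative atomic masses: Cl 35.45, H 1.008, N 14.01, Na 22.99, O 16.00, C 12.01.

128.1 g

M(NH4Cl) = 14.01 + 4(1.008) + 35.45 = 53.492 g/mol.
M(Na2CO3) = 2(22.99) + 12.01 + 3(16.00) = 105.99 g/mol.
n(NH4Cl) = 129.3 / 53.492 = 2.4172 mol.
Reaction (1): NH4Cl→HCl ratio 1:1 ⇒ n(HCl) = 2.4172 mol.
Reaction (2): HCl→CO2 ratio 2:1 ⇒ n(CO2) = 1.2086 mol.
Reaction (3): CO2→Na2CO3 ratio 1:1 ⇒ n(Na2CO3) = 1.2086 mol.
Mass of Na2CO3 = 1.2086 × 105.99 = 128.10 g.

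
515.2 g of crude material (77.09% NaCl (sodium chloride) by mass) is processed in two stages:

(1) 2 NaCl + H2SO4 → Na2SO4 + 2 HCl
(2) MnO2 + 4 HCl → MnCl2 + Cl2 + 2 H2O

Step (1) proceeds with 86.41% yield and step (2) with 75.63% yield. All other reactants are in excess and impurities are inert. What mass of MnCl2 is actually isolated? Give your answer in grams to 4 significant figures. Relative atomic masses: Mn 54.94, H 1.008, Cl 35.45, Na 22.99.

139.7 g

Pure NaCl = 515.2 × 0.7709 = 397.17 g.
M(NaCl) = 22.99 + 35.45 = 58.44 g/mol.
M(MnCl2) = 54.94 + 2(35.45) = 125.84 g/mol.
n(NaCl) = 397.17 / 58.44 = 6.7962 mol.
Step 1 (NaCl:HCl = 2:2): theoretical n(HCl) = 6.7962 mol; at 86.41% yield, n(HCl) = 5.8726 mol.
Step 2 (HCl:MnCl2 = 4:1): theoretical n(MnCl2) = 1.4681 mol, so theoretical mass = 1.4681 × 125.84 = 184.75 g.
At 75.63% yield, actual mass of MnCl2 = 184.75 × 0.7563 = 139.73 g.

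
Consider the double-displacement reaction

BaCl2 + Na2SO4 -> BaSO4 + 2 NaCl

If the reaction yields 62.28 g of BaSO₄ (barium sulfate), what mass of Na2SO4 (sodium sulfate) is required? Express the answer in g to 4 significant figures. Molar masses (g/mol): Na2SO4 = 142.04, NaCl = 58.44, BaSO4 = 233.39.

37.90 g

n(BaSO4) = 62.280 g / 233.39 g/mol = 0.26685 mol.
From the equation the BaSO4:Na2SO4 mole ratio is 1:1, so n(Na2SO4) = 0.26685 × 1/1 = 0.26685 mol.
Mass of Na2SO4 = 0.26685 mol × 142.04 g/mol = 37.903 g.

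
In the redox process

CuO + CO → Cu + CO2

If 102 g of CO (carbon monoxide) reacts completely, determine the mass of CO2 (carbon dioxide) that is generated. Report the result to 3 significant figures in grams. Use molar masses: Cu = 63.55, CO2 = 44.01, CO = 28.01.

160 g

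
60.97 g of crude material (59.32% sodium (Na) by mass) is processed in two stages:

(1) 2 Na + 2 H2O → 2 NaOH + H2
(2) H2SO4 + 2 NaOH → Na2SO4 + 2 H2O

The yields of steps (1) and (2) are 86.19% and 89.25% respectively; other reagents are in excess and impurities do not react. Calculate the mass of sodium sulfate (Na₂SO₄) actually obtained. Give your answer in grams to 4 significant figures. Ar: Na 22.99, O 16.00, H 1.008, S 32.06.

85.95 g

Pure Na = 60.97 × 0.5932 = 36.167 g.
M(Na) = 22.99 g/mol.
M(Na2SO4) = 2(22.99) + 32.06 + 4(16.00) = 142.04 g/mol.
n(Na) = 36.167 / 22.99 = 1.5732 mol.
Step 1 (Na:NaOH = 2:2): theoretical n(NaOH) = 1.5732 mol; at 86.19% yield, n(NaOH) = 1.3559 mol.
Step 2 (NaOH:Na2SO4 = 2:1): theoretical n(Na2SO4) = 0.67796 mol, so theoretical mass = 0.67796 × 142.04 = 96.298 g.
At 89.25% yield, actual mass of Na2SO4 = 96.298 × 0.8925 = 85.946 g.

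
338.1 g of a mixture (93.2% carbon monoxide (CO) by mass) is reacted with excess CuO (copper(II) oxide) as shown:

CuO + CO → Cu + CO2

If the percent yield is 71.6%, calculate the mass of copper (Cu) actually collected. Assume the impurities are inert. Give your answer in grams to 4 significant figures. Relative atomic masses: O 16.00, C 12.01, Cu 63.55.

Pure CO available = 338.1 g × 0.932 = 315.11 g.
M(CO) = 12.01 + 16.00 = 28.01 g/mol.
M(Cu) = 63.55 g/mol.
n(CO) = 315.11 g / 28.01 g/mol = 11.250 mol.
From the equation the CO:Cu mole ratio is 1:1, so n(Cu) = 11.250 × 1/1 = 11.250 mol.
Mass of Cu = 11.250 mol × 63.55 g/mol = 714.93 g.
Actual mass collected = 714.93 g × 0.716 = 511.89 g.

511.9 g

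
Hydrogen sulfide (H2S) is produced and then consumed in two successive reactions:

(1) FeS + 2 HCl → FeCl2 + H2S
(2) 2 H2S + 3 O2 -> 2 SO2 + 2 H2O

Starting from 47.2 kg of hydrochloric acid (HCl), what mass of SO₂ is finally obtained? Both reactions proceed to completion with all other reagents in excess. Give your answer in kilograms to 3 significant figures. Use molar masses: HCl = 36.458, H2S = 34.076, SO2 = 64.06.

41.5 kg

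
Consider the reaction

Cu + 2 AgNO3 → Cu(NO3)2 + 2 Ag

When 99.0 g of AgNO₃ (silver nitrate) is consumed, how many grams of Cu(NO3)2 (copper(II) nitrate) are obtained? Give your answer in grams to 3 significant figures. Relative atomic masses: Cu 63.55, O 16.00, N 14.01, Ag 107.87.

M(AgNO3) = 107.87 + 14.01 + 3(16.00) = 169.88 g/mol.
M(Cu(NO3)2) = 63.55 + 2(14.01) + 6(16.00) = 187.57 g/mol.
n(AgNO3) = 99.00 g / 169.88 g/mol = 0.5828 mol.
From the equation the AgNO3:Cu(NO3)2 mole ratio is 2:1, so n(Cu(NO3)2) = 0.5828 × 1/2 = 0.2914 mol.
Mass of Cu(NO3)2 = 0.2914 mol × 187.57 g/mol = 54.65 g.

54.7 g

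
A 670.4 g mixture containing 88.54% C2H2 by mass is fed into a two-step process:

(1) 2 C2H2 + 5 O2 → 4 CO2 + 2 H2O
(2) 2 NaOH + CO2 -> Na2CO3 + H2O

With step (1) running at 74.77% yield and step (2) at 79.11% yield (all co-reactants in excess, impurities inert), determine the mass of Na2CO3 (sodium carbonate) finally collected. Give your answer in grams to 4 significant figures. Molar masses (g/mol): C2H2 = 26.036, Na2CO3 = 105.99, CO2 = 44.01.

2859 g

Pure C2H2 = 670.4 × 0.8854 = 593.57 g.
n(C2H2) = 593.57 / 26.036 = 22.798 mol.
Step 1 (C2H2:CO2 = 2:4): theoretical n(CO2) = 45.596 mol; at 74.77% yield, n(CO2) = 34.092 mol.
Step 2 (CO2:Na2CO3 = 1:1): theoretical n(Na2CO3) = 34.092 mol, so theoretical mass = 34.092 × 105.99 = 3613.4 g.
At 79.11% yield, actual mass of Na2CO3 = 3613.4 × 0.7911 = 2858.6 g.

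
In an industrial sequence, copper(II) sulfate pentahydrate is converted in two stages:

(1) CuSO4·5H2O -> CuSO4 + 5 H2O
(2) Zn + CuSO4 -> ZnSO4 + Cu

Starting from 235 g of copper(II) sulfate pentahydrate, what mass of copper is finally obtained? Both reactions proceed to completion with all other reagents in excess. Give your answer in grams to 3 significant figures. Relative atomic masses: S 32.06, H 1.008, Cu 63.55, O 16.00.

59.8 g

M(CuSO4·5H2O) = 63.55 + 32.06 + 9(16.00) + 10(1.008) = 249.69 g/mol.
M(Cu) = 63.55 g/mol.
n(CuSO4·5H2O) = 235.0 / 249.69 = 0.9412 mol.
Step 1 gives a 1:1 ratio of CuSO4·5H2O to CuSO4, so n(CuSO4) = 0.9412 mol.
In step 2 the CuSO4:Cu ratio is 1:1, so n(Cu) = 0.9412 mol.
Mass of Cu = 0.9412 × 63.55 = 59.81 g.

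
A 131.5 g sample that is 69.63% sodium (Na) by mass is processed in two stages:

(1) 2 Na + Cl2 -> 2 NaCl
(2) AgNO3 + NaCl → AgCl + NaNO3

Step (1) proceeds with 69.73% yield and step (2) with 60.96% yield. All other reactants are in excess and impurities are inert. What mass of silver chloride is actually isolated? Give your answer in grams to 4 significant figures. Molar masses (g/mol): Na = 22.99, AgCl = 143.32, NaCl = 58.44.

Pure Na = 131.5 × 0.6963 = 91.563 g.
n(Na) = 91.563 / 22.99 = 3.9828 mol.
Step 1 (Na:NaCl = 2:2): theoretical n(NaCl) = 3.9828 mol; at 69.73% yield, n(NaCl) = 2.7772 mol.
Step 2 (NaCl:AgCl = 1:1): theoretical n(AgCl) = 2.7772 mol, so theoretical mass = 2.7772 × 143.32 = 398.02 g.
At 60.96% yield, actual mass of AgCl = 398.02 × 0.6096 = 242.64 g.

242.6 g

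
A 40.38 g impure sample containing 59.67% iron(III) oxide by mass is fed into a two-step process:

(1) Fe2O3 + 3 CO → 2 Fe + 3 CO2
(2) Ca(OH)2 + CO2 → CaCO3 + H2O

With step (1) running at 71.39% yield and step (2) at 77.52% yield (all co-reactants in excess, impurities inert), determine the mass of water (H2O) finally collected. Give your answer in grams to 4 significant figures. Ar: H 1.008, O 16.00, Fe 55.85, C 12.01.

4.513 g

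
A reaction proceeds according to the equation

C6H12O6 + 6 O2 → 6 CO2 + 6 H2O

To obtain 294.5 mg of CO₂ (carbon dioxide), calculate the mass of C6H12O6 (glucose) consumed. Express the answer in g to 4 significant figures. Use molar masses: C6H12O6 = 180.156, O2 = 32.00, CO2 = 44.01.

Convert: 294.5 mg = 0.29450 g.
n(CO2) = 0.29450 g / 44.01 g/mol = 0.0066917 mol.
From the equation the CO2:C6H12O6 mole ratio is 6:1, so n(C6H12O6) = 0.0066917 × 1/6 = 0.0011153 mol.
Mass of C6H12O6 = 0.0011153 mol × 180.156 g/mol = 0.20092 g.

0.2009 g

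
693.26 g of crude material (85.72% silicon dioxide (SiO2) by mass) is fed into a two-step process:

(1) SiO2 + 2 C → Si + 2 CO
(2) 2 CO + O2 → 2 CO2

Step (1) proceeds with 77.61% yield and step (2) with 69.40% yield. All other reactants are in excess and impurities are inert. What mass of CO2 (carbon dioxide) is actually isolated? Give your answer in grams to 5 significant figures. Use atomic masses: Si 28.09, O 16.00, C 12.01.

468.85 g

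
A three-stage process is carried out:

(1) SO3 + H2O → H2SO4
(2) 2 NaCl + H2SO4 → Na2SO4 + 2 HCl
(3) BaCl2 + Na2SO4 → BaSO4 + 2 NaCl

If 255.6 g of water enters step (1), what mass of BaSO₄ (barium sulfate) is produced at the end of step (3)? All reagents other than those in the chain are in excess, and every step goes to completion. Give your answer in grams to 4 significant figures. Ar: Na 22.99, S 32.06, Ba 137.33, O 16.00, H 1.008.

M(H2O) = 2(1.008) + 16.00 = 18.016 g/mol.
M(BaSO4) = 137.33 + 32.06 + 4(16.00) = 233.39 g/mol.
n(H2O) = 255.6 / 18.016 = 14.187 mol.
Reaction (1): H2O→H2SO4 ratio 1:1 ⇒ n(H2SO4) = 14.187 mol.
Reaction (2): H2SO4→Na2SO4 ratio 1:1 ⇒ n(Na2SO4) = 14.187 mol.
Reaction (3): Na2SO4→BaSO4 ratio 1:1 ⇒ n(BaSO4) = 14.187 mol.
Mass of BaSO4 = 14.187 × 233.39 = 3311.2 g.

3311 g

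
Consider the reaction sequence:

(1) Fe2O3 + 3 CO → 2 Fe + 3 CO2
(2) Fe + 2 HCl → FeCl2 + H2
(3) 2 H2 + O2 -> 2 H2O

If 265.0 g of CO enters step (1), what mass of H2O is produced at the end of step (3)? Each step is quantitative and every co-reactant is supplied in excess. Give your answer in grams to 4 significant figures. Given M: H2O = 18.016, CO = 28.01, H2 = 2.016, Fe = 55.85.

n(CO) = 265.0 / 28.01 = 9.4609 mol.
Reaction (1): CO→Fe ratio 3:2 ⇒ n(Fe) = 6.3073 mol.
Reaction (2): Fe→H2 ratio 1:1 ⇒ n(H2) = 6.3073 mol.
Reaction (3): H2→H2O ratio 2:2 ⇒ n(H2O) = 6.3073 mol.
Mass of H2O = 6.3073 × 18.016 = 113.63 g.

113.6 g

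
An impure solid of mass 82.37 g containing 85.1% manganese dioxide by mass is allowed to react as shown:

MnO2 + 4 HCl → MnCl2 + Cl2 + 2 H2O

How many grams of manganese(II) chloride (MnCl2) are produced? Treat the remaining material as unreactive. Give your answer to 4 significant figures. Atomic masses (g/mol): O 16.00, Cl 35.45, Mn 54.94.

101.5 g

Mass of pure MnO2 = 82.37 g × 0.851 = 70.097 g.
M(MnO2) = 54.94 + 2(16.00) = 86.94 g/mol.
M(MnCl2) = 54.94 + 2(35.45) = 125.84 g/mol.
n(MnO2) = 70.097 g / 86.94 g/mol = 0.80627 mol.
From the equation the MnO2:MnCl2 mole ratio is 1:1, so n(MnCl2) = 0.80627 × 1/1 = 0.80627 mol.
Mass of MnCl2 = 0.80627 mol × 125.84 g/mol = 101.46 g.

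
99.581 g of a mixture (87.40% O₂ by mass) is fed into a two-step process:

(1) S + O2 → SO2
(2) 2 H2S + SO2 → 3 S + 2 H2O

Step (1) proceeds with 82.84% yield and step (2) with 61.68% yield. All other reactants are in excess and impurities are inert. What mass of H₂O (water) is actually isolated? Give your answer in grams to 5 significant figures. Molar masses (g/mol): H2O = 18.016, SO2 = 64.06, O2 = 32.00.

Pure O2 = 99.581 × 0.8740 = 87.0338 g.
n(O2) = 87.0338 / 32.00 = 2.71981 mol.
Step 1 (O2:SO2 = 1:1): theoretical n(SO2) = 2.71981 mol; at 82.84% yield, n(SO2) = 2.25309 mol.
Step 2 (SO2:H2O = 1:2): theoretical n(H2O) = 4.50617 mol, so theoretical mass = 4.50617 × 18.016 = 81.1832 g.
At 61.68% yield, actual mass of H2O = 81.1832 × 0.6168 = 50.0738 g.

50.074 g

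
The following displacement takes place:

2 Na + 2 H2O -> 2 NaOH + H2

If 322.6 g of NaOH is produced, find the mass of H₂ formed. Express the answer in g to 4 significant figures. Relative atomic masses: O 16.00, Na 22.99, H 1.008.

8.130 g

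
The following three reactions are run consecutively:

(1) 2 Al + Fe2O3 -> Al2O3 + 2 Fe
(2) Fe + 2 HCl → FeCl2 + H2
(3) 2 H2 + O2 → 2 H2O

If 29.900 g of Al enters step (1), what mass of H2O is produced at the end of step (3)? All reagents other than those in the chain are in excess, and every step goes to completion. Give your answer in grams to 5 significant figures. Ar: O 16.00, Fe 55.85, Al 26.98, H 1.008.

M(Al) = 26.98 g/mol.
M(H2O) = 2(1.008) + 16.00 = 18.016 g/mol.
n(Al) = 29.900 / 26.98 = 1.10823 mol.
Reaction (1): Al→Fe ratio 2:2 ⇒ n(Fe) = 1.10823 mol.
Reaction (2): Fe→H2 ratio 1:1 ⇒ n(H2) = 1.10823 mol.
Reaction (3): H2→H2O ratio 2:2 ⇒ n(H2O) = 1.10823 mol.
Mass of H2O = 1.10823 × 18.016 = 19.9658 g.

19.966 g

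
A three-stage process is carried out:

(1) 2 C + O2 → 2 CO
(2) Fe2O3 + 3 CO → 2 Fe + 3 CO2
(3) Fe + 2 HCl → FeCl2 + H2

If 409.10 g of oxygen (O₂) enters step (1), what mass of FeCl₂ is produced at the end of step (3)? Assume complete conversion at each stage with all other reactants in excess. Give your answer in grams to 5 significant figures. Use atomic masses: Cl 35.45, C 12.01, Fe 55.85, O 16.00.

M(O2) = 2(16.00) = 32.00 g/mol.
M(FeCl2) = 55.85 + 2(35.45) = 126.75 g/mol.
n(O2) = 409.10 / 32.00 = 12.7844 mol.
Reaction (1): O2→CO ratio 1:2 ⇒ n(CO) = 25.5688 mol.
Reaction (2): CO→Fe ratio 3:2 ⇒ n(Fe) = 17.0458 mol.
Reaction (3): Fe→FeCl2 ratio 1:1 ⇒ n(FeCl2) = 17.0458 mol.
Mass of FeCl2 = 17.0458 × 126.75 = 2160.56 g.

2160.6 g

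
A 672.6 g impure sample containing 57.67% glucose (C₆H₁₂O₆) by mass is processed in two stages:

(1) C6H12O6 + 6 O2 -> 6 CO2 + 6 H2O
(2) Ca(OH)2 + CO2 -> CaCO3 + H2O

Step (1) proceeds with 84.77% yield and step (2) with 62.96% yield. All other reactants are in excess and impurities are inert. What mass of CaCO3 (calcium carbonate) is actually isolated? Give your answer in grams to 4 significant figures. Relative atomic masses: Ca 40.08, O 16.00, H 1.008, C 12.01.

690.1 g

Pure C6H12O6 = 672.6 × 0.5767 = 387.89 g.
M(C6H12O6) = 6(12.01) + 12(1.008) + 6(16.00) = 180.156 g/mol.
M(CaCO3) = 40.08 + 12.01 + 3(16.00) = 100.09 g/mol.
n(C6H12O6) = 387.89 / 180.156 = 2.1531 mol.
Step 1 (C6H12O6:CO2 = 1:6): theoretical n(CO2) = 12.918 mol; at 84.77% yield, n(CO2) = 10.951 mol.
Step 2 (CO2:CaCO3 = 1:1): theoretical n(CaCO3) = 10.951 mol, so theoretical mass = 10.951 × 100.09 = 1096.1 g.
At 62.96% yield, actual mass of CaCO3 = 1096.1 × 0.6296 = 690.09 g.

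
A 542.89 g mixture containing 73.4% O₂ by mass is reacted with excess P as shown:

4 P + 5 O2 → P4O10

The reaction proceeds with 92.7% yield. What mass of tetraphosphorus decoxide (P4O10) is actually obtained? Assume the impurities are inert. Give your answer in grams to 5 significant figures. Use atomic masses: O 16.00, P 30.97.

Pure O2 available = 542.89 g × 0.734 = 398.481 g.
M(O2) = 2(16.00) = 32.00 g/mol.
M(P4O10) = 4(30.97) + 10(16.00) = 283.88 g/mol.
n(O2) = 398.481 g / 32.00 g/mol = 12.4525 mol.
From the equation the O2:P4O10 mole ratio is 5:1, so n(P4O10) = 12.4525 × 1/5 = 2.49051 mol.
Mass of P4O10 = 2.49051 mol × 283.88 g/mol = 707.005 g.
Actual mass collected = 707.005 g × 0.927 = 655.394 g.

655.39 g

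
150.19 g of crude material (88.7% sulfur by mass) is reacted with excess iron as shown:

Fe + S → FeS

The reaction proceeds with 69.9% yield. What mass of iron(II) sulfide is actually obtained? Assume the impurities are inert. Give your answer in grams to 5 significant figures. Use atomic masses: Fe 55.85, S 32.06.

Pure S available = 150.19 g × 0.887 = 133.219 g.
M(S) = 32.06 g/mol.
M(FeS) = 55.85 + 32.06 = 87.91 g/mol.
n(S) = 133.219 g / 32.06 g/mol = 4.15529 mol.
From the equation the S:FeS mole ratio is 1:1, so n(FeS) = 4.15529 × 1/1 = 4.15529 mol.
Mass of FeS = 4.15529 mol × 87.91 g/mol = 365.291 g.
Actual mass collected = 365.291 g × 0.699 = 255.339 g.

255.34 g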